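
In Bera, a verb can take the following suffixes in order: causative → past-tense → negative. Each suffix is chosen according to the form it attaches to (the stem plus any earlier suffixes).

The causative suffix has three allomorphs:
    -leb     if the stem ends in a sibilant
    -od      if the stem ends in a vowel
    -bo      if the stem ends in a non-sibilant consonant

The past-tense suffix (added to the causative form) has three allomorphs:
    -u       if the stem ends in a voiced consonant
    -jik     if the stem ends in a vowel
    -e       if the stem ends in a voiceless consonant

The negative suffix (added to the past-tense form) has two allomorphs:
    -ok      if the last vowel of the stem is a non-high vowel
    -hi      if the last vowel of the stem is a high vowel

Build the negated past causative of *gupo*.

Since the final sound of *gupo* is /o/ (a vowel), it takes -od, giving *gupood*.
The causative form *gupood* — final sound /d/ (a voiced consonant) → -u → *gupoodu*.
The past-tense form *gupoodu* — last vowel /u/ (a high vowel) → -hi → *gupooduhi*.

gupooduhi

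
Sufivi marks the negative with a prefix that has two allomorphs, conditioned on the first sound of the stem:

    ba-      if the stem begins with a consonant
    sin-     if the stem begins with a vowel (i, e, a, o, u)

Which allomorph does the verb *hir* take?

*hir* — first sound /h/ (a consonant) → ba-.

ba-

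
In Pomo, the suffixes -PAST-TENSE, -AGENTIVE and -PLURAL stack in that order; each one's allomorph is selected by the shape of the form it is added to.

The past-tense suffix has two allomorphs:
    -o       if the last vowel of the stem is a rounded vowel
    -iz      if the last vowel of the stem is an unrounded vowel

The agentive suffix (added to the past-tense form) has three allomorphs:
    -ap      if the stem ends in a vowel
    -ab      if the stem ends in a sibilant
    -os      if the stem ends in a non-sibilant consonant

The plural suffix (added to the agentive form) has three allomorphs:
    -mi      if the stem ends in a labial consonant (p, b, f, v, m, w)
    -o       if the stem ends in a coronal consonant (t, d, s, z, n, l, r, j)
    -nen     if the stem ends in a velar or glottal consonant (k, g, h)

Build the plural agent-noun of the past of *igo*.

*igo* — last vowel /o/ (a rounded vowel) → -o → *igoo*.
The past-tense form *igoo* — final sound /o/ (a vowel) → -ap → *igooap*.
The agentive form *igooap*: final consonant = /p/, labial → -mi → *igooapmi*.

igooapmi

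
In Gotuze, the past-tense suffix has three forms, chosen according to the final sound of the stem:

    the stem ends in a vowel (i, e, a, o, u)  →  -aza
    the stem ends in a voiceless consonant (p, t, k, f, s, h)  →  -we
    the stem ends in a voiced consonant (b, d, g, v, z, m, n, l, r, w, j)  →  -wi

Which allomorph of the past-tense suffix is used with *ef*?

-we

Since the final sound of *ef* is /f/ (a voiceless consonant), it takes -we.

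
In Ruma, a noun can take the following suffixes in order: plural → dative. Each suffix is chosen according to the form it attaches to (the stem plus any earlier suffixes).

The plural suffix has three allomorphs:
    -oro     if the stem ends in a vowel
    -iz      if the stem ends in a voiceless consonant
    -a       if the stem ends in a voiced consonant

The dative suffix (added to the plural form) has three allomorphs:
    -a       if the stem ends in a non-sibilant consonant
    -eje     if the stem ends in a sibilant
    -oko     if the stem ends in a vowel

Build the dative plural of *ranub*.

The final sound of *ranub* is /b/, which is a voiced consonant, so the plural suffix is -a, giving *ranuba*.
The plural form *ranuba*: final sound = /a/, a vowel → -oko → *ranubaoko*.

ranubaoko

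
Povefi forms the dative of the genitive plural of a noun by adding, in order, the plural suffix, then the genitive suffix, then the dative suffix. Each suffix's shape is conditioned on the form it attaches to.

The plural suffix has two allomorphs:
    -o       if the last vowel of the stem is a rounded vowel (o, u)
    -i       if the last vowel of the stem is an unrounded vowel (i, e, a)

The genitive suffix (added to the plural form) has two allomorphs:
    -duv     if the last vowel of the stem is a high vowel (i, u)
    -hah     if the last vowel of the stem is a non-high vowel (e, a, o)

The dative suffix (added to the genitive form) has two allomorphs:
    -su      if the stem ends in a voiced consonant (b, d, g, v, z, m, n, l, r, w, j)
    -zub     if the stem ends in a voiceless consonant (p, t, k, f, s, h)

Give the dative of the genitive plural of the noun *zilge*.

The last vowel of *zilge* is /e/, which is an unrounded vowel, so the plural suffix is -i, giving *zilgei*.
Since the last vowel of the plural form *zilgei* is /i/ (a high vowel), it takes -duv, giving *zilgeiduv*.
The genitive form *zilgeiduv* — final consonant /v/ (voiced) → -su → *zilgeiduvsu*.

zilgeiduvsu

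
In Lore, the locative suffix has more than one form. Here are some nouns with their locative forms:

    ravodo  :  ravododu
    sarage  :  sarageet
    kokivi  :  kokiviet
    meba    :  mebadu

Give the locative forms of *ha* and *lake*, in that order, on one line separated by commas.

hadu, lakeet

Looking at the last vowel of each stem: -et when the last vowel of the stem is a front vowel (*sarage*, *kokivi*); -du when the last vowel of the stem is a back vowel (*ravodo*, *meba*).
The last vowel of *ha* is /a/, which is a back vowel, so the suffix is -du, giving *hadu*.
Since the last vowel of *lake* is /e/ (a front vowel), it takes -et, giving *lakeet*.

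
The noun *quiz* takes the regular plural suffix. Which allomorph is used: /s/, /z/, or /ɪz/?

/ɪz/

The stem *quiz* ends in a sibilant (/s, z, ʃ, ʒ, tʃ, dʒ/).
The plural suffix surfaces as /ɪz/ after sibilants, /s/ after other voiceless consonants, and /z/ after other voiced sounds.
So the plural -s on *quiz* is pronounced /ɪz/.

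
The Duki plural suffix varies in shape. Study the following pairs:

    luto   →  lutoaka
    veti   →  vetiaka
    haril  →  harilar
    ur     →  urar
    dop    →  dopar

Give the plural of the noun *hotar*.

The alternation tracks the final sound of the stem — -ar when the stem ends in a consonant (*haril*, *ur*, *dop*); -aka when the stem ends in a vowel (*luto*, *veti*).
The final sound of *hotar* is /r/, which is a consonant, so the suffix is -ar, giving *hotarar*.

hotarar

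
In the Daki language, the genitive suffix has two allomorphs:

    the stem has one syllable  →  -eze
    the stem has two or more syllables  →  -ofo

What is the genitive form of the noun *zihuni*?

*zihuni* (3 syllables) → -ofo → *zihuniofo*.

zihuniofo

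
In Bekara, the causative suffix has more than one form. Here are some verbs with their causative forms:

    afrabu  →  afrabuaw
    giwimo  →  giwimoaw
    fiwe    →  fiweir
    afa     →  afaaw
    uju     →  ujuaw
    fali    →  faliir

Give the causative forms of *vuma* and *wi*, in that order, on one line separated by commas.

vumaaw, wiir

The pattern is front/back vowel harmony: -ir when the last vowel of the stem is a front vowel (*fiwe*, *fali*); -aw when the last vowel of the stem is a back vowel (*afrabu*, *giwimo*, *afa*, *uju*).
*vuma*: last vowel = /a/, a back vowel → -aw → *vumaaw*.
*wi* — last vowel /i/ (a front vowel) → -ir → *wiir*.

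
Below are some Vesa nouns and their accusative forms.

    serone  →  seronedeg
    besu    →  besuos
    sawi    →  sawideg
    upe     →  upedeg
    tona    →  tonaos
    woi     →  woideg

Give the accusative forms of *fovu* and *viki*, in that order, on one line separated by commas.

The alternation tracks the last vowel of the stem — -deg when the last vowel of the stem is a front vowel (*serone*, *sawi*, *upe*, *woi*); -os when the last vowel of the stem is a back vowel (*besu*, *tona*).
The last vowel of *fovu* is /u/, which is a back vowel, so the suffix is -os, giving *fovuos*.
*viki*: last vowel = /i/, a front vowel → -deg → *vikideg*.

fovuos, vikideg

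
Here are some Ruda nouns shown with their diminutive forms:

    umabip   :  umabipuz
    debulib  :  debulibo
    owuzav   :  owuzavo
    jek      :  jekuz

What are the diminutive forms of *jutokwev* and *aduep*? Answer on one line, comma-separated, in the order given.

jutokwevo, aduepuz

The alternation tracks the final consonant of the stem — -uz when the stem ends in a voiceless consonant (*umabip*, *jek*); -o when the stem ends in a voiced consonant (*debulib*, *owuzav*).
The final consonant of *jutokwev* is /v/, which is voiced, so the suffix is -o, giving *jutokwevo*.
Since the final consonant of *aduep* is /p/ (voiceless), it takes -uz, giving *aduepuz*.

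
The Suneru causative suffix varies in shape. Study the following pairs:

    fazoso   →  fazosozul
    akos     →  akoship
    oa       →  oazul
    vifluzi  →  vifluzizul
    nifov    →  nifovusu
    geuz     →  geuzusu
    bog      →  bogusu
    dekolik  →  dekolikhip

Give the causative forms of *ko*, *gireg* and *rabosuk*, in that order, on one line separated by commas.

The alternation tracks the final sound of the stem — -hip when the stem ends in a voiceless consonant (*akos*, *dekolik*); -usu when the stem ends in a voiced consonant (*nifov*, *geuz*, *bog*); -zul when the stem ends in a vowel (*fazoso*, *oa*, *vifluzi*).
*ko* — final sound /o/ (a vowel) → -zul → *kozul*.
*gireg* — final sound /g/ (a voiced consonant) → -usu → *giregusu*.
Since the final sound of *rabosuk* is /k/ (a voiceless consonant), it takes -hip, giving *rabosukhip*.

kozul, giregusu, rabosukhip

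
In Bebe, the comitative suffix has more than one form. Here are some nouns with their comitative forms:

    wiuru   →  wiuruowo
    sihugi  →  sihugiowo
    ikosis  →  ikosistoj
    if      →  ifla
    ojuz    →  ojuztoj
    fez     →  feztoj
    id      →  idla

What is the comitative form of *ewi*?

ewiowo

Looking at the final sound of each stem: -toj when the stem ends in a sibilant (*ikosis*, *ojuz*, *fez*); -la when the stem ends in a non-sibilant consonant (*if*, *id*); -owo when the stem ends in a vowel (*wiuru*, *sihugi*).
*ewi*: final sound = /i/, a vowel → -owo → *ewiowo*.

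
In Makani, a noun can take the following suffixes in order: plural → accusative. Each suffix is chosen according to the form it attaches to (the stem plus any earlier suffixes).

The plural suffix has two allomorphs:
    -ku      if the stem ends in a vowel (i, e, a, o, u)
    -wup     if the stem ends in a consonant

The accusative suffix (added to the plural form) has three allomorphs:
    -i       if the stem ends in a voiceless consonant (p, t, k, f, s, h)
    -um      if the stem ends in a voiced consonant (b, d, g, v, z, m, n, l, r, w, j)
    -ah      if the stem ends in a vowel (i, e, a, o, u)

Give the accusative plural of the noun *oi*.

oikuah

The final sound of *oi* is /i/, which is a vowel, so the plural suffix is -ku, giving *oiku*.
The final sound of the plural form *oiku* is /u/, which is a vowel, so the accusative suffix is -ah, giving *oikuah*.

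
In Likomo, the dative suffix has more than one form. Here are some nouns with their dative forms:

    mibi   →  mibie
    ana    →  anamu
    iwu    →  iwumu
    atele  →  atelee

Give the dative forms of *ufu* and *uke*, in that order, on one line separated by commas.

ufumu, ukee

Looking at the last vowel of each stem: -e when the last vowel of the stem is a front vowel (*mibi*, *atele*); -mu when the last vowel of the stem is a back vowel (*ana*, *iwu*).
The last vowel of *ufu* is /u/, which is a back vowel, so the suffix is -mu, giving *ufumu*.
Since the last vowel of *uke* is /e/ (a front vowel), it takes -e, giving *ukee*.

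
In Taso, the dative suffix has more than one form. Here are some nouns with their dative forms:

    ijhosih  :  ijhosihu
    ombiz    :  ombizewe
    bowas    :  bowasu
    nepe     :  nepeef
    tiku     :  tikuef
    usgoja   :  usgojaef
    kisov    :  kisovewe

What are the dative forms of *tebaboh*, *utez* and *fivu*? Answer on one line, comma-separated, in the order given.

tebabohu, utezewe, fivuef

The pattern is voicing of the final sound: -u when the stem ends in a voiceless consonant (*ijhosih*, *bowas*); -ewe when the stem ends in a voiced consonant (*ombiz*, *kisov*); -ef when the stem ends in a vowel (*nepe*, *tiku*, *usgoja*).
Since the final sound of *tebaboh* is /h/ (a voiceless consonant), it takes -u, giving *tebabohu*.
*utez* — final sound /z/ (a voiced consonant) → -ewe → *utezewe*.
*fivu*: final sound = /u/, a vowel → -ef → *fivuef*.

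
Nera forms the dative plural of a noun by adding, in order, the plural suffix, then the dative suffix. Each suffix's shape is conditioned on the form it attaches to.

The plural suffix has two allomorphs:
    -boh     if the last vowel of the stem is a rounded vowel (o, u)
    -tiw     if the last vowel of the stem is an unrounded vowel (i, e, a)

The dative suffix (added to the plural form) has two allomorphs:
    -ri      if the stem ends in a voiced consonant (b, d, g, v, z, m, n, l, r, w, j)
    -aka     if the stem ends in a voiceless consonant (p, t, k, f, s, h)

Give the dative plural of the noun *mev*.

mevtiwri

*mev* — last vowel /e/ (an unrounded vowel) → -tiw → *mevtiw*.
The plural form *mevtiw* — final consonant /w/ (voiced) → -ri → *mevtiwri*.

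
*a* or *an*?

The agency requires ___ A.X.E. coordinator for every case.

an

The indefinite article is chosen by the initial *sound* of the following word, not its spelling.
The initialism *A.X.E.* is read letter by letter; the first letter, A, is pronounced /eɪ/, which begins with a vowel sound.
So the article is *an*: The agency requires an A.X.E. coordinator for every case.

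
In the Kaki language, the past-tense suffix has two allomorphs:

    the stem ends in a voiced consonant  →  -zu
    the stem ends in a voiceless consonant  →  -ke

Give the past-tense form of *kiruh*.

*kiruh*: final consonant = /h/, voiceless → -ke → *kiruhke*.

kiruhke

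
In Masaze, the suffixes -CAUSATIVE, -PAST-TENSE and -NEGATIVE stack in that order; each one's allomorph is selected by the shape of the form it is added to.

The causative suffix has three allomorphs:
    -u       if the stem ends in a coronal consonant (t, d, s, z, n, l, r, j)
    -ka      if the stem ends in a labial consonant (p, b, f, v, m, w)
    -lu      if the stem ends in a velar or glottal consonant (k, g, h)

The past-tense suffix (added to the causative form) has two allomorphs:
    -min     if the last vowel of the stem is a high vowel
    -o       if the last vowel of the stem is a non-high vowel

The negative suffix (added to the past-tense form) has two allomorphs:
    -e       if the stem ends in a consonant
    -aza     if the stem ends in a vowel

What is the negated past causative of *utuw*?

The final consonant of *utuw* is /w/, which is labial, so the causative suffix is -ka, giving *utuwka*.
The last vowel of the causative form *utuwka* is /a/, which is a non-high vowel, so the past-tense suffix is -o, giving *utuwkao*.
Since the final sound of the past-tense form *utuwkao* is /o/ (a vowel), it takes -aza, giving *utuwkaoaza*.

utuwkaoaza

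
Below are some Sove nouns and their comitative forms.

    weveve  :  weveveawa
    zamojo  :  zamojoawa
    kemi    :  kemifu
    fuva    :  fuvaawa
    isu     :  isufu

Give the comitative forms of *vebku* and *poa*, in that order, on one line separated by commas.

The pattern is height harmony: -fu when the last vowel of the stem is a high vowel (*kemi*, *isu*); -awa when the last vowel of the stem is a non-high vowel (*weveve*, *zamojo*, *fuva*).
Since the last vowel of *vebku* is /u/ (a high vowel), it takes -fu, giving *vebkufu*.
*poa*: last vowel = /a/, a non-high vowel → -awa → *poaawa*.

vebkufu, poaawa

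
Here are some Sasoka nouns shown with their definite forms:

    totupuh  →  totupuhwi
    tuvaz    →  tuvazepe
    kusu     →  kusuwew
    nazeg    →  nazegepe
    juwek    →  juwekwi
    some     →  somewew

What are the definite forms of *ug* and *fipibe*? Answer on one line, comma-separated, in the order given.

Looking at the final sound of each stem: -wi when the stem ends in a voiceless consonant (*totupuh*, *juwek*); -epe when the stem ends in a voiced consonant (*tuvaz*, *nazeg*); -wew when the stem ends in a vowel (*kusu*, *some*).
Since the final sound of *ug* is /g/ (a voiced consonant), it takes -epe, giving *ugepe*.
*fipibe*: final sound = /e/, a vowel → -wew → *fipibewew*.

ugepe, fipibewew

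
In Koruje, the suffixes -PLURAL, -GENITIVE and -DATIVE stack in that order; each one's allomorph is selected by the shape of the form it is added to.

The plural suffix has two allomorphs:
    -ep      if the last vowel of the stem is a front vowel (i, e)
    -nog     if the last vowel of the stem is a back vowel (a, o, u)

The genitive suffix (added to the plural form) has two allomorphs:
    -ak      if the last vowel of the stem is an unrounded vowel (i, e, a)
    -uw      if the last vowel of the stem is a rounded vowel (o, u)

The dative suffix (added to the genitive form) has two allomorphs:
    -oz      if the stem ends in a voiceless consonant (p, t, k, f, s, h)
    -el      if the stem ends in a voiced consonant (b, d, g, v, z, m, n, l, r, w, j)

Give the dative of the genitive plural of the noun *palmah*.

*palmah* — last vowel /a/ (a back vowel) → -nog → *palmahnog*.
Since the last vowel of the plural form *palmahnog* is /o/ (a rounded vowel), it takes -uw, giving *palmahnoguw*.
Since the final consonant of the genitive form *palmahnoguw* is /w/ (voiced), it takes -el, giving *palmahnoguwel*.

palmahnoguwel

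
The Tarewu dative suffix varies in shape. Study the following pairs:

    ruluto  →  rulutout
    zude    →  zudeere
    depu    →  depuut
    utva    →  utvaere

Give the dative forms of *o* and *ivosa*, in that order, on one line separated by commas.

The suffix is conditioned by the last vowel: -ut when the last vowel of the stem is a rounded vowel (*ruluto*, *depu*); -ere when the last vowel of the stem is an unrounded vowel (*zude*, *utva*).
The last vowel of *o* is /o/, which is a rounded vowel, so the suffix is -ut, giving *out*.
The last vowel of *ivosa* is /a/, which is an unrounded vowel, so the suffix is -ere, giving *ivosaere*.

out, ivosaere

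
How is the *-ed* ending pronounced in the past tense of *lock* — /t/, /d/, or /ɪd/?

/t/

The stem *lock* ends in a voiceless consonant other than /t/.
The -ed suffix is realized as /ɪd/ after /t, d/; as /t/ after other voiceless consonants; and as /d/ after other voiced sounds.
So -ed on *lock* is pronounced /t/.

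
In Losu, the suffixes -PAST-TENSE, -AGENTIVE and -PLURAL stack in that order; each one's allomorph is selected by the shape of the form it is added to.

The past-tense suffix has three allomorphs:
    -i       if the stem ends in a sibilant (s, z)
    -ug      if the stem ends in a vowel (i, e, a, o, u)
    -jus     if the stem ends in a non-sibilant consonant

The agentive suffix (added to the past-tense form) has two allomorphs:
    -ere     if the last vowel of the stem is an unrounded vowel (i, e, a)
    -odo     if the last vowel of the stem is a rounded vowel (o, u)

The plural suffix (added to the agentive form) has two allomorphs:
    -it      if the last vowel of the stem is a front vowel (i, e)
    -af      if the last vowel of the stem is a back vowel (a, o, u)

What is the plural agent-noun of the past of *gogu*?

*gogu*: final sound = /u/, a vowel → -ug → *goguug*.
The past-tense form *goguug* — last vowel /u/ (a rounded vowel) → -odo → *goguugodo*.
Since the last vowel of the agentive form *goguugodo* is /o/ (a back vowel), it takes -af, giving *goguugodoaf*.

goguugodoaf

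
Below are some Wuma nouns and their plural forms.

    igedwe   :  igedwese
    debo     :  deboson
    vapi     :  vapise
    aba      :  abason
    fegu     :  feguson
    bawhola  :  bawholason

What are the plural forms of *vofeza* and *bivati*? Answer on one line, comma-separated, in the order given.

The suffix is conditioned by the last vowel: -se when the last vowel of the stem is a front vowel (*igedwe*, *vapi*); -son when the last vowel of the stem is a back vowel (*debo*, *aba*, *fegu*, *bawhola*).
The last vowel of *vofeza* is /a/, which is a back vowel, so the suffix is -son, giving *vofezason*.
*bivati*: last vowel = /i/, a front vowel → -se → *bivatise*.

vofezason, bivatise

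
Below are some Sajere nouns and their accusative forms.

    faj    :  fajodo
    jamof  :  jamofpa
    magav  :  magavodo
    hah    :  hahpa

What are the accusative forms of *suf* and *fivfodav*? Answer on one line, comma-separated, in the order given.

sufpa, fivfodavodo

Looking at the final consonant of each stem: -pa when the stem ends in a voiceless consonant (*jamof*, *hah*); -odo when the stem ends in a voiced consonant (*faj*, *magav*).
Since the final consonant of *suf* is /f/ (voiceless), it takes -pa, giving *sufpa*.
*fivfodav*: final consonant = /v/, voiced → -odo → *fivfodavodo*.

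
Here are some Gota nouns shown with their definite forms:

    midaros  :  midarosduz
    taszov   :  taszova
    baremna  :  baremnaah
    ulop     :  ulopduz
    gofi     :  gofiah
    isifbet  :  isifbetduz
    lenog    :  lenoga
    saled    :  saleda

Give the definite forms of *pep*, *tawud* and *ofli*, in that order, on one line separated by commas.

The pattern is voicing of the final sound: -duz when the stem ends in a voiceless consonant (*midaros*, *ulop*, *isifbet*); -a when the stem ends in a voiced consonant (*taszov*, *lenog*, *saled*); -ah when the stem ends in a vowel (*baremna*, *gofi*).
*pep* — final sound /p/ (a voiceless consonant) → -duz → *pepduz*.
*tawud* — final sound /d/ (a voiced consonant) → -a → *tawuda*.
*ofli* — final sound /i/ (a vowel) → -ah → *ofliah*.

pepduz, tawuda, ofliah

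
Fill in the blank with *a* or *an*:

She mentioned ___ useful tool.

The indefinite article is chosen by the initial *sound* of the following word, not its spelling.
*useful* begins with the sound /juː/ (u pronounced /juː/) — a consonant sound.
So the article is *a*: She mentioned a useful tool.

a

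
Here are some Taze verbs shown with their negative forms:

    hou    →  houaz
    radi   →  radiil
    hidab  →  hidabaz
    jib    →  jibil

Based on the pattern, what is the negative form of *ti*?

tiil

The alternation tracks the last vowel of the stem — -il when the last vowel of the stem is a front vowel (*radi*, *jib*); -az when the last vowel of the stem is a back vowel (*hou*, *hidab*).
*ti*: last vowel = /i/, a front vowel → -il → *tiil*.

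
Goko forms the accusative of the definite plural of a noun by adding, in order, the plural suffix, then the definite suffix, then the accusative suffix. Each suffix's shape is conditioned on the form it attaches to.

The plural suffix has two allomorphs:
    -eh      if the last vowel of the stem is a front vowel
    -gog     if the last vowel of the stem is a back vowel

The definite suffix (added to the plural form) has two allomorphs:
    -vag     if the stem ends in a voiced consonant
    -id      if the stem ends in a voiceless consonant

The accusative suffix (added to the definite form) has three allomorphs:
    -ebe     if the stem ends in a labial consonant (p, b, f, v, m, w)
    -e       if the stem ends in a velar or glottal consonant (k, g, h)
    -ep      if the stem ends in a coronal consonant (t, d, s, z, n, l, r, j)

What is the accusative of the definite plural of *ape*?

*ape*: last vowel = /e/, a front vowel → -eh → *apeeh*.
The plural form *apeeh* — final consonant /h/ (voiceless) → -id → *apeehid*.
The definite form *apeehid* — final consonant /d/ (coronal) → -ep → *apeehidep*.

apeehidep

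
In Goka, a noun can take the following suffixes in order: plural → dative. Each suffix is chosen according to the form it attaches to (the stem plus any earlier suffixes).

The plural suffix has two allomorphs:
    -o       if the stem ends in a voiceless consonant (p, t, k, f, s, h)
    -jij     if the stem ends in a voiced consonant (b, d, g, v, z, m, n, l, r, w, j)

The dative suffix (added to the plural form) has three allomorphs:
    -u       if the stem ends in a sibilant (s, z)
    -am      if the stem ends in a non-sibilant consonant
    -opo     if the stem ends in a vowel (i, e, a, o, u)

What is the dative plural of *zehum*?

zehumjijam

Since the final consonant of *zehum* is /m/ (voiced), it takes -jij, giving *zehumjij*.
The plural form *zehumjij* — final sound /j/ (a non-sibilant consonant) → -am → *zehumjijam*.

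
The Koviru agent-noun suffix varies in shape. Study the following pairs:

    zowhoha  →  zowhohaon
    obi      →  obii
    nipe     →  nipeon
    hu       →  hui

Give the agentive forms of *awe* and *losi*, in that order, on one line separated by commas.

aweon, losii

The suffix is conditioned by the last vowel: -i when the last vowel of the stem is a high vowel (*obi*, *hu*); -on when the last vowel of the stem is a non-high vowel (*zowhoha*, *nipe*).
*awe* — last vowel /e/ (a non-high vowel) → -on → *aweon*.
*losi*: last vowel = /i/, a high vowel → -i → *losii*.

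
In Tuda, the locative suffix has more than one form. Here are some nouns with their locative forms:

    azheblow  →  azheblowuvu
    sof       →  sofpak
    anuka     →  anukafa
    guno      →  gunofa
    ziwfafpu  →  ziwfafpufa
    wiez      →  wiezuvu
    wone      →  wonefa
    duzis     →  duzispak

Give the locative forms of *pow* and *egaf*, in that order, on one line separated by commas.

The pattern is voicing of the final sound: -pak when the stem ends in a voiceless consonant (*sof*, *duzis*); -uvu when the stem ends in a voiced consonant (*azheblow*, *wiez*); -fa when the stem ends in a vowel (*anuka*, *guno*, *ziwfafpu*, *wone*).
*pow*: final sound = /w/, a voiced consonant → -uvu → *powuvu*.
*egaf* — final sound /f/ (a voiceless consonant) → -pak → *egafpak*.

powuvu, egafpak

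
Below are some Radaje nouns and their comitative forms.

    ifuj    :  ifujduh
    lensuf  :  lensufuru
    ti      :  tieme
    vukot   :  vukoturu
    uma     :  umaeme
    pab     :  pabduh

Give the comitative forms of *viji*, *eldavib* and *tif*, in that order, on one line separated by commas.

vijieme, eldavibduh, tifuru

Looking at the final sound of each stem: -uru when the stem ends in a voiceless consonant (*lensuf*, *vukot*); -duh when the stem ends in a voiced consonant (*ifuj*, *pab*); -eme when the stem ends in a vowel (*ti*, *uma*).
The final sound of *viji* is /i/, which is a vowel, so the suffix is -eme, giving *vijieme*.
The final sound of *eldavib* is /b/, which is a voiced consonant, so the suffix is -duh, giving *eldavibduh*.
Since the final sound of *tif* is /f/ (a voiceless consonant), it takes -uru, giving *tifuru*.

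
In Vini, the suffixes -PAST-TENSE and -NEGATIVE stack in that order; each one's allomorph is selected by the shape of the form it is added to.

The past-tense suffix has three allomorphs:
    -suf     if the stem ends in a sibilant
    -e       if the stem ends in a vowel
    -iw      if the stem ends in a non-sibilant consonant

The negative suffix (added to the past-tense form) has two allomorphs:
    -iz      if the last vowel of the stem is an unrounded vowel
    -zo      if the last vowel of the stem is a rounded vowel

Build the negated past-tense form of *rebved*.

rebvediwiz

The final sound of *rebved* is /d/, which is a non-sibilant consonant, so the past-tense suffix is -iw, giving *rebvediw*.
The past-tense form *rebvediw* — last vowel /i/ (an unrounded vowel) → -iz → *rebvediwiz*.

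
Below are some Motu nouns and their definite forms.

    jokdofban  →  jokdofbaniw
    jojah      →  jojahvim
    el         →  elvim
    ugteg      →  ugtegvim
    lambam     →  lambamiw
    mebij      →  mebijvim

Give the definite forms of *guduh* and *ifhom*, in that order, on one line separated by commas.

guduhvim, ifhomiw

The alternation tracks the final consonant of the stem — -iw when the stem ends in a nasal (*jokdofban*, *lambam*); -vim when the stem ends in a non-nasal consonant (*jojah*, *el*, *ugteg*, *mebij*).
The final consonant of *guduh* is /h/, which is non-nasal, so the suffix is -vim, giving *guduhvim*.
Since the final consonant of *ifhom* is /m/ (a nasal), it takes -iw, giving *ifhomiw*.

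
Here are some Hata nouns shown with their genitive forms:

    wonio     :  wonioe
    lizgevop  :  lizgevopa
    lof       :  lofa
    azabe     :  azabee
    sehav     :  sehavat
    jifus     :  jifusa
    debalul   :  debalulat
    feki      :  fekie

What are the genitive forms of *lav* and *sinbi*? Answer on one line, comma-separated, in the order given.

lavat, sinbie

The alternation tracks the final sound of the stem — -a when the stem ends in a voiceless consonant (*lizgevop*, *lof*, *jifus*); -at when the stem ends in a voiced consonant (*sehav*, *debalul*); -e when the stem ends in a vowel (*wonio*, *azabe*, *feki*).
*lav* — final sound /v/ (a voiced consonant) → -at → *lavat*.
The final sound of *sinbi* is /i/, which is a vowel, so the suffix is -e, giving *sinbie*.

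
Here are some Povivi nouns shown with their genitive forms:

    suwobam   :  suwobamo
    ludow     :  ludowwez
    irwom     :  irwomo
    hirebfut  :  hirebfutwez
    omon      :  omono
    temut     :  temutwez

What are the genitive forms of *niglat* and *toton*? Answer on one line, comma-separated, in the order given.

The alternation tracks the final consonant of the stem — -o when the stem ends in a nasal (*suwobam*, *irwom*, *omon*); -wez when the stem ends in a non-nasal consonant (*ludow*, *hirebfut*, *temut*).
*niglat* — final consonant /t/ (non-nasal) → -wez → *niglatwez*.
The final consonant of *toton* is /n/, which is a nasal, so the suffix is -o, giving *totono*.

niglatwez, totono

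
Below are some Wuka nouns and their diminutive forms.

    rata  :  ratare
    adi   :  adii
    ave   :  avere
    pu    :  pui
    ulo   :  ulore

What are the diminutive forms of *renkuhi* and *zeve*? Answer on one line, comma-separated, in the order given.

The suffix is conditioned by the last vowel: -i when the last vowel of the stem is a high vowel (*adi*, *pu*); -re when the last vowel of the stem is a non-high vowel (*rata*, *ave*, *ulo*).
The last vowel of *renkuhi* is /i/, which is a high vowel, so the suffix is -i, giving *renkuhii*.
*zeve* — last vowel /e/ (a non-high vowel) → -re → *zevere*.

renkuhii, zevere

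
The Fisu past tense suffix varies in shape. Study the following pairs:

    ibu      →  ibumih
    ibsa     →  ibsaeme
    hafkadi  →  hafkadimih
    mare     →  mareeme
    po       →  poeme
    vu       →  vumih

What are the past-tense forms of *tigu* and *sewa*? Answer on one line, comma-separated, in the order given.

tigumih, sewaeme

The suffix is conditioned by the last vowel: -mih when the last vowel of the stem is a high vowel (*ibu*, *hafkadi*, *vu*); -eme when the last vowel of the stem is a non-high vowel (*ibsa*, *mare*, *po*).
The last vowel of *tigu* is /u/, which is a high vowel, so the suffix is -mih, giving *tigumih*.
The last vowel of *sewa* is /a/, which is a non-high vowel, so the suffix is -eme, giving *sewaeme*.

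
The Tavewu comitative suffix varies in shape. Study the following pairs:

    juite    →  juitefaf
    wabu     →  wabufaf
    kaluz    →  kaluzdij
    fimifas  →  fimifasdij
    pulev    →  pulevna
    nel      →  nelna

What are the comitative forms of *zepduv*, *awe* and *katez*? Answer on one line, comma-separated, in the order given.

The alternation tracks the final sound of the stem — -dij when the stem ends in a sibilant (*kaluz*, *fimifas*); -na when the stem ends in a non-sibilant consonant (*pulev*, *nel*); -faf when the stem ends in a vowel (*juite*, *wabu*).
*zepduv* — final sound /v/ (a non-sibilant consonant) → -na → *zepduvna*.
Since the final sound of *awe* is /e/ (a vowel), it takes -faf, giving *awefaf*.
*katez*: final sound = /z/, a sibilant → -dij → *katezdij*.

zepduvna, awefaf, katezdij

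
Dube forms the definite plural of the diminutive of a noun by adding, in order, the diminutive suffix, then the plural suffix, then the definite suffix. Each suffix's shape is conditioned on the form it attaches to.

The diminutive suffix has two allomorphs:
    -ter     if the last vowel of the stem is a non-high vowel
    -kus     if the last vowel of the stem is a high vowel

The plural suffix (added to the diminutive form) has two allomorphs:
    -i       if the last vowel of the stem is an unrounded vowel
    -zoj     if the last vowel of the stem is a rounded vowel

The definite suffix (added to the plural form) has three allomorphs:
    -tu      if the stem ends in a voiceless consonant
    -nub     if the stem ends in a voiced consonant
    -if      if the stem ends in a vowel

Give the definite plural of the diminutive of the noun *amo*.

amoteriif

Since the last vowel of *amo* is /o/ (a non-high vowel), it takes -ter, giving *amoter*.
The diminutive form *amoter* — last vowel /e/ (an unrounded vowel) → -i → *amoteri*.
Since the final sound of the plural form *amoteri* is /i/ (a vowel), it takes -if, giving *amoteriif*.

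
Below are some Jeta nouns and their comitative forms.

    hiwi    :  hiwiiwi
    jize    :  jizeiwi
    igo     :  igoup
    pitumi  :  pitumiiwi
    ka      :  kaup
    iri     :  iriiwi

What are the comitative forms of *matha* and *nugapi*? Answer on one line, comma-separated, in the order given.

Looking at the last vowel of each stem: -iwi when the last vowel of the stem is a front vowel (*hiwi*, *jize*, *pitumi*, *iri*); -up when the last vowel of the stem is a back vowel (*igo*, *ka*).
Since the last vowel of *matha* is /a/ (a back vowel), it takes -up, giving *mathaup*.
The last vowel of *nugapi* is /i/, which is a front vowel, so the suffix is -iwi, giving *nugapiiwi*.

mathaup, nugapiiwi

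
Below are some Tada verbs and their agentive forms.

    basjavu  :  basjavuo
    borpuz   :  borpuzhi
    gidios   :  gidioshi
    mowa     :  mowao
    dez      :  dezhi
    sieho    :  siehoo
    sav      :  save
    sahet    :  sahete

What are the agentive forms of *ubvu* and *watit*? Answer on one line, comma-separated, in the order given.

ubvuo, watite

The alternation tracks the final sound of the stem — -hi when the stem ends in a sibilant (*borpuz*, *gidios*, *dez*); -e when the stem ends in a non-sibilant consonant (*sav*, *sahet*); -o when the stem ends in a vowel (*basjavu*, *mowa*, *sieho*).
*ubvu*: final sound = /u/, a vowel → -o → *ubvuo*.
*watit*: final sound = /t/, a non-sibilant consonant → -e → *watite*.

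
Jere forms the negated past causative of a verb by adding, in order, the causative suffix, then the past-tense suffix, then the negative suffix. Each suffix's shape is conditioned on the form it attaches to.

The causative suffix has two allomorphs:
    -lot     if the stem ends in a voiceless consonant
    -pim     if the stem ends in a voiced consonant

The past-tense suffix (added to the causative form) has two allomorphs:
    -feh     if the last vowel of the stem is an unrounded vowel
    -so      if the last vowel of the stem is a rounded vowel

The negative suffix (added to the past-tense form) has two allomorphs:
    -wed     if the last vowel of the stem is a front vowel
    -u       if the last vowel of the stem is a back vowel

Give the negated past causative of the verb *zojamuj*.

zojamujpimfehwed

The final consonant of *zojamuj* is /j/, which is voiced, so the causative suffix is -pim, giving *zojamujpim*.
The last vowel of the causative form *zojamujpim* is /i/, which is an unrounded vowel, so the past-tense suffix is -feh, giving *zojamujpimfeh*.
The past-tense form *zojamujpimfeh* — last vowel /e/ (a front vowel) → -wed → *zojamujpimfehwed*.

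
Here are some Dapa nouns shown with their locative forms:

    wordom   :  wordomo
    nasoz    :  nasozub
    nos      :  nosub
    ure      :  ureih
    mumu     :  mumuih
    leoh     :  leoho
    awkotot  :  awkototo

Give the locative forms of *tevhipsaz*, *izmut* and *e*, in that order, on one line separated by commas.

Looking at the final sound of each stem: -ub when the stem ends in a sibilant (*nasoz*, *nos*); -o when the stem ends in a non-sibilant consonant (*wordom*, *leoh*, *awkotot*); -ih when the stem ends in a vowel (*ure*, *mumu*).
The final sound of *tevhipsaz* is /z/, which is a sibilant, so the suffix is -ub, giving *tevhipsazub*.
Since the final sound of *izmut* is /t/ (a non-sibilant consonant), it takes -o, giving *izmuto*.
*e* — final sound /e/ (a vowel) → -ih → *eih*.

tevhipsazub, izmuto, eih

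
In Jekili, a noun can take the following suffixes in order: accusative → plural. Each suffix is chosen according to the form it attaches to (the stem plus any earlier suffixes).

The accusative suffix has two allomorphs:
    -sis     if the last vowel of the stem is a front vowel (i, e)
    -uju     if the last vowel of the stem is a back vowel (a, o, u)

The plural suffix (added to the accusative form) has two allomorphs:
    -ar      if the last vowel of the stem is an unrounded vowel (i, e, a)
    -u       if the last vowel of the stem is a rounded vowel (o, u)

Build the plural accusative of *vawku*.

vawkuujuu

*vawku*: last vowel = /u/, a back vowel → -uju → *vawkuuju*.
Since the last vowel of the accusative form *vawkuuju* is /u/ (a rounded vowel), it takes -u, giving *vawkuujuu*.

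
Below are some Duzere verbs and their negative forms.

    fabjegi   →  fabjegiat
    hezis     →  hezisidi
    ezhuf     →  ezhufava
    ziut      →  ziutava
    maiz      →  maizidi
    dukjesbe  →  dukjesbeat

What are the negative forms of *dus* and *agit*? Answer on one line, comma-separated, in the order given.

dusidi, agitava

The suffix is conditioned by the final sound: -idi when the stem ends in a sibilant (*hezis*, *maiz*); -ava when the stem ends in a non-sibilant consonant (*ezhuf*, *ziut*); -at when the stem ends in a vowel (*fabjegi*, *dukjesbe*).
The final sound of *dus* is /s/, which is a sibilant, so the suffix is -idi, giving *dusidi*.
Since the final sound of *agit* is /t/ (a non-sibilant consonant), it takes -ava, giving *agitava*.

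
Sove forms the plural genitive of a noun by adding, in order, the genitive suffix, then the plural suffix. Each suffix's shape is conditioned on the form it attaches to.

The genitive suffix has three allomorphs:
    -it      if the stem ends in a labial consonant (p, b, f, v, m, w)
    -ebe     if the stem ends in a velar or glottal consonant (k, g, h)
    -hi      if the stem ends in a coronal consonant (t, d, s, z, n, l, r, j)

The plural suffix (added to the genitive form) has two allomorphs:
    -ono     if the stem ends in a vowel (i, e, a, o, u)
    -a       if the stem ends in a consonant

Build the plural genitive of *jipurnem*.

*jipurnem* — final consonant /m/ (labial) → -it → *jipurnemit*.
Since the final sound of the genitive form *jipurnemit* is /t/ (a consonant), it takes -a, giving *jipurnemita*.

jipurnemita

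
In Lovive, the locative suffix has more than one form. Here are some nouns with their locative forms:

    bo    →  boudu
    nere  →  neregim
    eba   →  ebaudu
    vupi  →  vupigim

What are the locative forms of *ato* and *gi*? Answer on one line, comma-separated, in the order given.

The pattern is front/back vowel harmony: -gim when the last vowel of the stem is a front vowel (*nere*, *vupi*); -udu when the last vowel of the stem is a back vowel (*bo*, *eba*).
The last vowel of *ato* is /o/, which is a back vowel, so the suffix is -udu, giving *atoudu*.
*gi*: last vowel = /i/, a front vowel → -gim → *gigim*.

atoudu, gigim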